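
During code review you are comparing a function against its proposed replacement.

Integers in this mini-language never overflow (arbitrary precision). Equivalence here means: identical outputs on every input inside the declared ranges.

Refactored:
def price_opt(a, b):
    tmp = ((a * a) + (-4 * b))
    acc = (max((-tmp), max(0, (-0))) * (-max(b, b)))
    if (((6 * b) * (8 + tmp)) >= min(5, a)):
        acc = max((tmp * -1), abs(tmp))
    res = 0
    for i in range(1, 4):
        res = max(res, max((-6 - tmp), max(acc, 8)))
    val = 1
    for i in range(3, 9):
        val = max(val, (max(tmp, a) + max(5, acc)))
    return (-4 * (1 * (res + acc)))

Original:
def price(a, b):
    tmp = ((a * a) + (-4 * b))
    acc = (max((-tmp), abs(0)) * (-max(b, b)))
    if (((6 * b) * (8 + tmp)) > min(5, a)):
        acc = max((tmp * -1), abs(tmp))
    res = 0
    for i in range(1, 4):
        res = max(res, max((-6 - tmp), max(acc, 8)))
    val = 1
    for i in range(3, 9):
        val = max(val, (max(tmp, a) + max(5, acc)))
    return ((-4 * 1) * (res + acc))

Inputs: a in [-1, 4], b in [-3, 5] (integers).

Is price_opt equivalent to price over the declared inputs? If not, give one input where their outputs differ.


These are not equivalent — on a=0, b=2 the outputs split (32 vs -64).
price: tmp = -8; acc = -16; (((6 * b) * (8 + tmp)) > min(5, a)) -> false; res = 0; [i=1]; res = 8; [i=2]; res = 8; [i=3]; res = 8; val = 1; [i=3]; val = 5; [i=4]; val = 5; [i=5]; val = 5; [i=6]; val = 5; [i=7]; val = 5; [i=8]; val = 5; return 32
price_opt: tmp = -8; acc = -16; (((6 * b) * (8 + tmp)) >= min(5, a)) -> true; acc = 8; res = 0; [i=1]; res = 8; [i=2]; res = 8; [i=3]; res = 8; val = 1; [i=3]; val = 8; [i=4]; val = 8; [i=5]; val = 8; [i=6]; val = 8; [i=7]; val = 8; [i=8]; val = 8; return -64
verdict: not equivalent; witness: a=0, b=2


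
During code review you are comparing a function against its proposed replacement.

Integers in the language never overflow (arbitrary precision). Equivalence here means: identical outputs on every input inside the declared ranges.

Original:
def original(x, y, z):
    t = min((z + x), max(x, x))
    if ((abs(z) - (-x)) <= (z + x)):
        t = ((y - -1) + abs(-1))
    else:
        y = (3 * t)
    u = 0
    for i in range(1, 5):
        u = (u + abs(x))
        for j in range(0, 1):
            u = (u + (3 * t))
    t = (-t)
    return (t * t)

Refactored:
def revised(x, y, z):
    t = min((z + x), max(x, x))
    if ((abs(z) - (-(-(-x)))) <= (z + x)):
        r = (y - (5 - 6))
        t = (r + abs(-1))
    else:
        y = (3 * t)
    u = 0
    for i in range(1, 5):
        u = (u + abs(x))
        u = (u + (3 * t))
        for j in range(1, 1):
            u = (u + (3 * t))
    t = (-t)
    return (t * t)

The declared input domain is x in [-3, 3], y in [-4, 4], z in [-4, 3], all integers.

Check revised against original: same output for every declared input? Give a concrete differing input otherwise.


Although arithmetic usage differs; and statement counts differ; and local variable names differ; and loop structure differs; and constant usage differs, 504/504 inputs agree.
verdict: equivalent


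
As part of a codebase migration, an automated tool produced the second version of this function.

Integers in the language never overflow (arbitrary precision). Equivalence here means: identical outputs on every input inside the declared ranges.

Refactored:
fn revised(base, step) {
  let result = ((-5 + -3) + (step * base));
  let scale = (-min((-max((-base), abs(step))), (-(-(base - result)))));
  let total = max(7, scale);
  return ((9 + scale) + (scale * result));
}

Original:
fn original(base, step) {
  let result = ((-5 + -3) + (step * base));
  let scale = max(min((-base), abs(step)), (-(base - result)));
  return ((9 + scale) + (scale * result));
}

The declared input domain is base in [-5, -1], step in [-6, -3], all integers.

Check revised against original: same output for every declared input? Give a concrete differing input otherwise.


Take base=-2, step=-5.
original: result = 2; scale = 4; return 21
revised: result = 2; scale = 5; total = 7; return 24
21 vs 24 — the two versions disagree here.
verdict: not equivalent; witness: base=-2, step=-5


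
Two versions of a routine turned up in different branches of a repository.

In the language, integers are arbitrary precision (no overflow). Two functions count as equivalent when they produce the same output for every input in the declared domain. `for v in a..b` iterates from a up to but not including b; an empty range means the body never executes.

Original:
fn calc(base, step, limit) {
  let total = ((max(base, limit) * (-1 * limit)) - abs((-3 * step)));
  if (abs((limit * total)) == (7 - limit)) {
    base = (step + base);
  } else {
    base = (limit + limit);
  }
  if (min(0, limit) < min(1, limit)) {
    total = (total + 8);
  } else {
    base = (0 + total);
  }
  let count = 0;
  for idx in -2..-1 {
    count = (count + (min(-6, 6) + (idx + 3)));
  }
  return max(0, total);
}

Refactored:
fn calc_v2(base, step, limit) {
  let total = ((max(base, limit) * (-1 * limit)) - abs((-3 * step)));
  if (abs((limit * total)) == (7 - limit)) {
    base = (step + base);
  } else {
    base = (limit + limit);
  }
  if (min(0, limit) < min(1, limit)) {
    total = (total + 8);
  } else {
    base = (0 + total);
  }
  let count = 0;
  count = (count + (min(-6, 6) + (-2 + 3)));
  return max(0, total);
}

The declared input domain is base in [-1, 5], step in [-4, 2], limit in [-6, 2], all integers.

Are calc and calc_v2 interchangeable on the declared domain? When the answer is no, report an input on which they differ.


Side by side, the visible changes include: local variable names differ; and statement counts differ; and loop structure differs; and constant usage differs.
Tracing base=5, step=2, limit=-1: calc: total := -1 | (abs((limit * total)) == (7 - limit)): false | base := -2 | (min(0, limit) < min(1, limit)): false | base := -1 | count := 0 | iter idx=-2: | count := -5 | result 0 | calc_v2: total := -1 | (abs((limit * total)) == (7 - limit)): false | base := -2 | (min(0, limit) < min(1, limit)): false | base := -1 | count := 0 | count := -5 | result 0 — matching result 0.
Checked all 441 inputs in the declared domain: the outputs agree on every one.
verdict: equivalent


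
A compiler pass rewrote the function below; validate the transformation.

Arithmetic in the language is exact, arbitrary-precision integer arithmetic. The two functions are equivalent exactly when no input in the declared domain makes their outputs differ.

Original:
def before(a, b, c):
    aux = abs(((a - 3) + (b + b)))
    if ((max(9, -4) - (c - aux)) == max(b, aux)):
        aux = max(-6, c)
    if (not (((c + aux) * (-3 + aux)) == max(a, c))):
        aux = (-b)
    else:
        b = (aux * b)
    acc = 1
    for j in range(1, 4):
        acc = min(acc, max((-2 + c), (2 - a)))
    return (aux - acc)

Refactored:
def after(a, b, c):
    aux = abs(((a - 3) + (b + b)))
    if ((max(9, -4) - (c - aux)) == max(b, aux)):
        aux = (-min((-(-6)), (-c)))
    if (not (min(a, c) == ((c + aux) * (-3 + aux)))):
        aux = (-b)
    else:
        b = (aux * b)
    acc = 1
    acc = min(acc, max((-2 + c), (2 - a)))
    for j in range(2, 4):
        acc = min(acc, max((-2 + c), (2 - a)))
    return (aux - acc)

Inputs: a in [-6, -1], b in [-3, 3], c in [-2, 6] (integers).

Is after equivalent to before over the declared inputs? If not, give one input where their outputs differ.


Take a=-6, b=3, c=0.
before: aux becomes 3; next ((max(9, -4) - (c - aux)) == max(b, aux)) evaluates to false; next (not (((c + aux) * (-3 + aux)) == max(a, c))) evaluates to false; next b becomes 9; next acc becomes 1; next at j=1:; next acc becomes 1; next at j=2:; next acc becomes 1; next at j=3:; next acc becomes 1; next final value 2
after: aux becomes 3; next ((max(9, -4) - (c - aux)) == max(b, aux)) evaluates to false; next (not (min(a, c) == ((c + aux) * (-3 + aux)))) evaluates to true; next aux becomes -3; next acc becomes 1; next acc becomes 1; next at j=2:; next acc becomes 1; next at j=3:; next acc becomes 1; next final value -4
2 against -4: the behavior changed.
verdict: not equivalent; witness: a=-6, b=3, c=0


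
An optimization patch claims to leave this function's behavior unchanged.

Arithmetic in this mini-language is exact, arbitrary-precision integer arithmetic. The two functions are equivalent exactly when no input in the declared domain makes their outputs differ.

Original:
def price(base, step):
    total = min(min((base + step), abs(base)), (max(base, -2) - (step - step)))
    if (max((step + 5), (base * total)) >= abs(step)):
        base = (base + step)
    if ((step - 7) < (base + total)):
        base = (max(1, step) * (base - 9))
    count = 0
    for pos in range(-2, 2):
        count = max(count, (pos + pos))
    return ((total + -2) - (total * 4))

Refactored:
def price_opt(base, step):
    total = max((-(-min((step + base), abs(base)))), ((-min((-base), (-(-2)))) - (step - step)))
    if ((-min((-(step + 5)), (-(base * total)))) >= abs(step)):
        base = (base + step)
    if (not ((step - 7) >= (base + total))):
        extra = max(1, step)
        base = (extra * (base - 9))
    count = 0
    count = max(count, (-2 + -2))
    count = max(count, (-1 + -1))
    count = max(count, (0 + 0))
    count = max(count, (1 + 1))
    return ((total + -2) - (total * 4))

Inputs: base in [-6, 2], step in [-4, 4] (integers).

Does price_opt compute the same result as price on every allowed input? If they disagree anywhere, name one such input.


base=-6, step=-4 yields 28 from price but 4 from price_opt.
verdict: not equivalent; witness: base=-6, step=-4


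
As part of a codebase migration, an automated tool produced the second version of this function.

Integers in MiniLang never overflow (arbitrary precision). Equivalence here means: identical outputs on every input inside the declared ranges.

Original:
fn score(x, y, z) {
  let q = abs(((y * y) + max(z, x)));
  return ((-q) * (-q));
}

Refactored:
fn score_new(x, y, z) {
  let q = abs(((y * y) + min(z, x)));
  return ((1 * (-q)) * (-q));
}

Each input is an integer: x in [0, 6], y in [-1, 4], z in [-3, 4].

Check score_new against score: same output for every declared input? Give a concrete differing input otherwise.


Run the pair on x=0, y=-1, z=-3.
score: q = 1; return 1
score_new: q = 2; return 4
1 against 4: the behavior changed.
verdict: not equivalent; witness: x=0, y=-1, z=-3


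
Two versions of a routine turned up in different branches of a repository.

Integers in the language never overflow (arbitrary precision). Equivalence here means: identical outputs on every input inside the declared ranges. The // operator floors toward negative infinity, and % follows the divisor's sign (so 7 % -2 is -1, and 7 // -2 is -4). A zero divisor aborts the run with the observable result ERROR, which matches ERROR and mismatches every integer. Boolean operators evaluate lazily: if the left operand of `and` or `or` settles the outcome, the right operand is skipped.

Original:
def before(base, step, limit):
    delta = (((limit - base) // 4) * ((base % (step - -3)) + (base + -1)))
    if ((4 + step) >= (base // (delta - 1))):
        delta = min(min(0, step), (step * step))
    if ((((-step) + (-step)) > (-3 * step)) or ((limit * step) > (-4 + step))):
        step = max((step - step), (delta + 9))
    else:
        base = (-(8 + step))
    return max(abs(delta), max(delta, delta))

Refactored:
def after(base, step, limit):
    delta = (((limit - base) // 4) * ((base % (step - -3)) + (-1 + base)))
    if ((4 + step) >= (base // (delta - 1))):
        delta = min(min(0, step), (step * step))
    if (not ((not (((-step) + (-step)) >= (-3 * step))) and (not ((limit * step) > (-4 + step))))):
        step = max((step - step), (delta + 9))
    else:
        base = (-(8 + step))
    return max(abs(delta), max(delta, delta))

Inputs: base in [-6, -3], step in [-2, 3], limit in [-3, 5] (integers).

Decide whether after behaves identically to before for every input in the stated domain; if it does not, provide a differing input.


Equivalent. The one real change (`(((-step) + (-step)) > (-3 * step))` became `(((-step) + (-step)) >= (-3 * step))`) has no effect anywhere in the declared ranges.
Across all 216 domain points the two functions coincide.
Tracing base=-5, step=3, limit=0: before: delta := -5 | ((4 + step) >= (base // (delta - 1))): true | delta := 0 | ((((-step) + (-step)) > (-3 * step)) or ((limit * step) > (-4 + step))): true | step := 9 | result 0 | after: delta := -5 | ((4 + step) >= (base // (delta - 1))): true | delta := 0 | (not ((not (((-step) + (-step)) >= (-3 * step))) and (not ((limit * step) > (-4 + step))))): true | step := 9 | result 0 — matching result 0.
verdict: equivalent


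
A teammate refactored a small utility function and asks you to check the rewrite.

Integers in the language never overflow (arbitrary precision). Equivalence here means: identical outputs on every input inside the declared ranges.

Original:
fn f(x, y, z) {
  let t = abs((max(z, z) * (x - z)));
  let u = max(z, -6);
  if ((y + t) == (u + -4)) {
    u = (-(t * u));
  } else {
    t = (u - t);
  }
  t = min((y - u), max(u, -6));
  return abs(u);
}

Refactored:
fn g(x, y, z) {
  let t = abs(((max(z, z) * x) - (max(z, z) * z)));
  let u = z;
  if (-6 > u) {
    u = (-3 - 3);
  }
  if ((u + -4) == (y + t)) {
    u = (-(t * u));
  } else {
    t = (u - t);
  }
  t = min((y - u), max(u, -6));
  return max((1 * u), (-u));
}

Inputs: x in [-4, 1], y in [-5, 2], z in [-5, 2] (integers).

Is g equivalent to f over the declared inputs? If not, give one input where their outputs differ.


Behavior is preserved: although branching structure differs, comparison usage differs, min/max/abs usage differs, arithmetic usage differs, constant usage differs, statement counts differ, the outputs never diverge.
Tracing x=-1, y=-5, z=0: f: t := 0 | u := 0 | ((y + t) == (u + -4)): false | t := 0 | t := -5 | result 0 | g: t := 0 | u := 0 | (-6 > u): false | ((u + -4) == (y + t)): false | t := 0 | t := -5 | result 0 — matching result 0.
An exhaustive pass over the 384 declared inputs shows identical outputs.
verdict: equivalent


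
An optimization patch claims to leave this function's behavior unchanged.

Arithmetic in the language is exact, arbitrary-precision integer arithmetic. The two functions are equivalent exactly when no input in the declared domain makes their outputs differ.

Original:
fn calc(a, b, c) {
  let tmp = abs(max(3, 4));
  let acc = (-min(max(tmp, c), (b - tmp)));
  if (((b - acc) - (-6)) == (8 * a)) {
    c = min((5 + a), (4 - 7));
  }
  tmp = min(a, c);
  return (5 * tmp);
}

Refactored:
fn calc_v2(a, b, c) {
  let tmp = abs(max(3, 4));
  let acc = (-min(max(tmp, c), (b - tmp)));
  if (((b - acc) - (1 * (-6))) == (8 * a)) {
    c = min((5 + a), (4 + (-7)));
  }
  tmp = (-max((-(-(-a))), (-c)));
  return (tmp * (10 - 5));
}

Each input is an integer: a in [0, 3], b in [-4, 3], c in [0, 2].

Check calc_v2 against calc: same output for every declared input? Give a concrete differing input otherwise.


Reading the diff, among the changes: min/max/abs usage differs, plus arithmetic usage differs, plus constant usage differs.
Tracing a=2, b=0, c=2: calc: tmp := 4 | acc := 4 | (((b - acc) - (-6)) == (8 * a)): false | tmp := 2 | result 10 | calc_v2: tmp := 4 | acc := 4 | (((b - acc) - (1 * (-6))) == (8 * a)): false | tmp := 2 | result 10 — matching result 10.
Sweeping the whole domain (96 inputs) finds no disagreement.
verdict: equivalent


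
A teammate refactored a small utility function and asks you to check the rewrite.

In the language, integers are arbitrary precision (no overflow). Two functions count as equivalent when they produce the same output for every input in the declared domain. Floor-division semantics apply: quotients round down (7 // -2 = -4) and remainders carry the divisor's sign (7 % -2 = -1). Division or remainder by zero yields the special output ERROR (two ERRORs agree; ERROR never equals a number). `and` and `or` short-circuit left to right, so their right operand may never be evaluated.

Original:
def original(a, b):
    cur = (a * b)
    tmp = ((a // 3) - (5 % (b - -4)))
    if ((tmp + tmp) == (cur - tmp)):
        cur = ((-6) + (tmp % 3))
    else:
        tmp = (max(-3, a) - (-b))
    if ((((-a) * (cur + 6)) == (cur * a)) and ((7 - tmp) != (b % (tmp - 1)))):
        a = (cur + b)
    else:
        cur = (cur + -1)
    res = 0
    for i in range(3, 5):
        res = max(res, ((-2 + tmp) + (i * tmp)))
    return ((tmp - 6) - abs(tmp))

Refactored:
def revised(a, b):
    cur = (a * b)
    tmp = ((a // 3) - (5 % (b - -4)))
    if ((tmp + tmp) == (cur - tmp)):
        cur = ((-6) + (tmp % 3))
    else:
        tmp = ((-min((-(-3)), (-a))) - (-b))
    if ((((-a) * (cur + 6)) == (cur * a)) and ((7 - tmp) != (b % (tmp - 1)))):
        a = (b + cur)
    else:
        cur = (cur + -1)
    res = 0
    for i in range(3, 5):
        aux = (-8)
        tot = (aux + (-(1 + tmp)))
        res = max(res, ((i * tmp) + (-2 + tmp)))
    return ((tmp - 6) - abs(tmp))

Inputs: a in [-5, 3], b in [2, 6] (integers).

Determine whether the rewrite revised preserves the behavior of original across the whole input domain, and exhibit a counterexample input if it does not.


Changes here: statement counts differ, plus arithmetic usage differs, plus min/max/abs usage differs, plus constant usage differs, plus local variable names differ; the full 45-point sweep finds no disagreement.
verdict: equivalent


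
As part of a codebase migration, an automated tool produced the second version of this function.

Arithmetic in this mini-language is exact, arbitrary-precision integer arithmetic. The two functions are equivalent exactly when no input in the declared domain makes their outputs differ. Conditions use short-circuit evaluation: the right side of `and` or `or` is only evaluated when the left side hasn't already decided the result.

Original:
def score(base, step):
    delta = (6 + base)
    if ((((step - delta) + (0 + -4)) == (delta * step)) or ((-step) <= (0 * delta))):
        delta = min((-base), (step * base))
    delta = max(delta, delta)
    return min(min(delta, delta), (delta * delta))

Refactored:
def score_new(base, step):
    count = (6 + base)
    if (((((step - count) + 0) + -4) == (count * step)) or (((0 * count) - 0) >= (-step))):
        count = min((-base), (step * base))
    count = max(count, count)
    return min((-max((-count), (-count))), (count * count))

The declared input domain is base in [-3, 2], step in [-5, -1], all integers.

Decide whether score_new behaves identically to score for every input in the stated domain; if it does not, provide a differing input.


This is a faithful refactor — constant usage differs; min/max/abs usage differs; local variable names differ; arithmetic usage differs; comparison usage differs, but the computed results match everywhere.
As a probe, take base=-2, step=-4: score runs delta := 4 | ((((step - delta) + (0 + -4)) == (delta * step)) or ((-step) <= (0 * delta))): false | delta := 4 | result 4; score_new runs count := 4 | (((((step - count) + 0) + -4) == (count * step)) or (((0 * count) - 0) >= (-step))): false | count := 4 | result 4; both end at 4.
Sweeping the whole domain (30 inputs) finds no disagreement.
verdict: equivalent


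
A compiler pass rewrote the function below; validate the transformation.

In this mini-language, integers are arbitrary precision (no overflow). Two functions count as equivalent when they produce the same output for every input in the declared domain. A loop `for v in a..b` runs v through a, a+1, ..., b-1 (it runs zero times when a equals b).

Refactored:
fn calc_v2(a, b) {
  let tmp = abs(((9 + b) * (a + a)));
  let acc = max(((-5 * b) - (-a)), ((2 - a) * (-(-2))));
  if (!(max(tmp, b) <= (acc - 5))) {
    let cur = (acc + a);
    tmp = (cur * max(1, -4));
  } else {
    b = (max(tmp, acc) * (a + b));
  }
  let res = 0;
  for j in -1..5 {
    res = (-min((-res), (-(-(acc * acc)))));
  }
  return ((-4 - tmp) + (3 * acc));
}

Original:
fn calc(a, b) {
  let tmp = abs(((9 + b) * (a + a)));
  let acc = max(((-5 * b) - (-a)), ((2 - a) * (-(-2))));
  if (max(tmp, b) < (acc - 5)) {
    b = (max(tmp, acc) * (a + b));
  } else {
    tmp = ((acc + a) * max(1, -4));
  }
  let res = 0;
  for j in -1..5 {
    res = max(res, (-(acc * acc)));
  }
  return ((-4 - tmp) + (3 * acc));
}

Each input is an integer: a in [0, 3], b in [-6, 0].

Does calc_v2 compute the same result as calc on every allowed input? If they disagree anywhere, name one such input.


The rewrite breaks on a=0, b=-1, where the results are 6 and 11.
calc: tmp becomes 0; next acc becomes 5; next (max(tmp, b) < (acc - 5)) evaluates to false; next tmp becomes 5; next res becomes 0; next at j=-1:; next res becomes 0; next at j=0:; next res becomes 0; next at j=1:; next res becomes 0; next at j=2:; next res becomes 0; next at j=3:; next res becomes 0; next at j=4:; next res becomes 0; next final value 6
calc_v2: tmp becomes 0; next acc becomes 5; next (!(max(tmp, b) <= (acc - 5))) evaluates to false; next b becomes -5; next res becomes 0; next at j=-1:; next res becomes 0; next at j=0:; next res becomes 0; next at j=1:; next res becomes 0; next at j=2:; next res becomes 0; next at j=3:; next res becomes 0; next at j=4:; next res becomes 0; next final value 11
verdict: not equivalent; witness: a=0, b=-1


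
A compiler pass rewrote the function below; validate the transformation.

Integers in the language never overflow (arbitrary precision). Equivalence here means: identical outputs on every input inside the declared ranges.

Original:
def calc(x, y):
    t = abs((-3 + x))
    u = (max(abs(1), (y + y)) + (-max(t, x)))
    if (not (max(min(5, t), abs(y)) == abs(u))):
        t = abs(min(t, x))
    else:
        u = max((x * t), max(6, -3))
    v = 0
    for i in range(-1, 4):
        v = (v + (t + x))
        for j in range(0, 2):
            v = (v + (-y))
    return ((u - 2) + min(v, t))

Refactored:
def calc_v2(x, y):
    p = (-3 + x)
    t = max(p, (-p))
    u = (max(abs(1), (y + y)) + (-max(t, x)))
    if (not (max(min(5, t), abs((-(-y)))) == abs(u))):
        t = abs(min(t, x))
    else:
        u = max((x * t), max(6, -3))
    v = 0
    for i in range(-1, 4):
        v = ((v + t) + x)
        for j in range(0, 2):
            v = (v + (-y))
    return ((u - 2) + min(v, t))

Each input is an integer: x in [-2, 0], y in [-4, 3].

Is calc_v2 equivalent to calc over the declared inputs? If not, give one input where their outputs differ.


The two are interchangeable: statement counts differ, and min/max/abs usage differs, and local variable names differ, and every declared input agrees.
One worked example (x=-2, y=1) — calc: t = 5; u = -3; (not (max(min(5, t), abs(y)) == abs(u))) -> true; t = 2; v = 0; [i=-1]; v = 0; [j=0]; v = -1; [j=1]; v = -2; [i=0]; v = -2; [j=0]; v = -3; [j=1]; v = -4; [i=1]; v = -4; [j=0]; v = -5; [j=1]; v = -6; [i=2]; v = -6; [j=0]; v = -7; [j=1]; v = -8; [i=3]; v = -8; [j=0]; v = -9; [j=1]; v = -10; return -15; calc_v2: p = -5; t = 5; u = -3; (not (max(min(5, t), abs((-(-y)))) == abs(u))) -> true; t = 2; v = 0; [i=-1]; v = 0; [j=0]; v = -1; [j=1]; v = -2; [i=0]; v = -2; [j=0]; v = -3; [j=1]; v = -4; [i=1]; v = -4; [j=0]; v = -5; [j=1]; v = -6; [i=2]; v = -6; [j=0]; v = -7; [j=1]; v = -8; [i=3]; v = -8; [j=0]; v = -9; [j=1]; v = -10; return -15; agreement on -15.
An exhaustive pass over the 24 declared inputs shows identical outputs.
verdict: equivalent


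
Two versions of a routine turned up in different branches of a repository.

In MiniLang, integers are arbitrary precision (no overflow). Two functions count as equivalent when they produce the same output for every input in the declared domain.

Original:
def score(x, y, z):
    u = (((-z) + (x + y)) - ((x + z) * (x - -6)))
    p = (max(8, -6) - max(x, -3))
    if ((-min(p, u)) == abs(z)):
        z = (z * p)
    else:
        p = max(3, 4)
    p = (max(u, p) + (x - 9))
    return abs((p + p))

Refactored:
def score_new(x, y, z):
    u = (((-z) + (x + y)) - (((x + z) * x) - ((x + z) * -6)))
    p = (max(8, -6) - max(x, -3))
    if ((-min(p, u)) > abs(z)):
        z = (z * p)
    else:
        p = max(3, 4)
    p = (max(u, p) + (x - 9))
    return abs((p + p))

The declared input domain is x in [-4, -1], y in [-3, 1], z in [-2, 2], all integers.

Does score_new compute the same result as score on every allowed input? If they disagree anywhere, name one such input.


On input x=-4, y=-3, z=1, score returns 18 while score_new returns 4.
verdict: not equivalent; witness: x=-4, y=-3, z=1


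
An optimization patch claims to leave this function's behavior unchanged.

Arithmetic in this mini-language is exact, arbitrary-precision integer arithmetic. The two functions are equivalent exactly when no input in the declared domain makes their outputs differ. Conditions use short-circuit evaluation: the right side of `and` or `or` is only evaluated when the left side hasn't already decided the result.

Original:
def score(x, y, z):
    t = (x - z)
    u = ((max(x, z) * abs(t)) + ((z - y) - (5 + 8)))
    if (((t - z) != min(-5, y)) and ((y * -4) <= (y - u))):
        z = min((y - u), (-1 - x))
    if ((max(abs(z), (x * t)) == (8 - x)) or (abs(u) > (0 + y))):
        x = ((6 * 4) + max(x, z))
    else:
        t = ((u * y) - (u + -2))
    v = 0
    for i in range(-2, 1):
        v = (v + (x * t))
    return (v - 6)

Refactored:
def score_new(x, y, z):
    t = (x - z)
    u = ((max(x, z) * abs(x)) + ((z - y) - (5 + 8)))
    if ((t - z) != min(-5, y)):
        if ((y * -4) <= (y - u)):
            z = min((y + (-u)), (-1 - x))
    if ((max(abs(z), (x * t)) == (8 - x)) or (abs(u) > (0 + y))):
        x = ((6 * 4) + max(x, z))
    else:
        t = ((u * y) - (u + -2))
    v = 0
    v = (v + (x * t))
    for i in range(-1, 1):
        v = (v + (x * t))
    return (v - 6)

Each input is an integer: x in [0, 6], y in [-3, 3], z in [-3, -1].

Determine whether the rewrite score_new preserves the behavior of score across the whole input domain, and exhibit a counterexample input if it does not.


The rewrite breaks on x=3, y=0, z=-2, where the results are 12 and 399.
score: t := 5 | u := 0 | (((t - z) != min(-5, y)) and ((y * -4) <= (y - u))): true | z := -4 | ((max(abs(z), (x * t)) == (8 - x)) or (abs(u) > (0 + y))): false | t := 2 | v := 0 | iter i=-2: | v := 6 | iter i=-1: | v := 12 | iter i=0: | v := 18 | result 12
score_new: t := 5 | u := -6 | ((t - z) != min(-5, y)): true | ((y * -4) <= (y - u)): true | z := -4 | ((max(abs(z), (x * t)) == (8 - x)) or (abs(u) > (0 + y))): true | x := 27 | v := 0 | v := 135 | iter i=-1: | v := 270 | iter i=0: | v := 405 | result 399
verdict: not equivalent; witness: x=3, y=0, z=-2


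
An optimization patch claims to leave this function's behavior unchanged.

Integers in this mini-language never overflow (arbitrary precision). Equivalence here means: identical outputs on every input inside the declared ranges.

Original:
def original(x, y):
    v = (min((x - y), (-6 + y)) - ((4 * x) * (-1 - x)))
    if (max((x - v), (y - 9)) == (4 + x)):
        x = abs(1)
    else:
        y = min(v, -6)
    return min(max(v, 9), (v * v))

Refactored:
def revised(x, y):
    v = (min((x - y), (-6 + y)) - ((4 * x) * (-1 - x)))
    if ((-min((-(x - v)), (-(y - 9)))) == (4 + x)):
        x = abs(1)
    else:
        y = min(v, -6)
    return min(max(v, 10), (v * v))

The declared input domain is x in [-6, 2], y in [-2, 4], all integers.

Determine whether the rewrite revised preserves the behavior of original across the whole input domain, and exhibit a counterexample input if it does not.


The rewrite breaks on x=-2, y=2, where the results are 9 and 10.
original: v becomes 4; next (max((x - v), (y - 9)) == (4 + x)) evaluates to false; next y becomes -6; next final value 9
revised: v becomes 4; next ((-min((-(x - v)), (-(y - 9)))) == (4 + x)) evaluates to false; next y becomes -6; next final value 10
verdict: not equivalent; witness: x=-2, y=2


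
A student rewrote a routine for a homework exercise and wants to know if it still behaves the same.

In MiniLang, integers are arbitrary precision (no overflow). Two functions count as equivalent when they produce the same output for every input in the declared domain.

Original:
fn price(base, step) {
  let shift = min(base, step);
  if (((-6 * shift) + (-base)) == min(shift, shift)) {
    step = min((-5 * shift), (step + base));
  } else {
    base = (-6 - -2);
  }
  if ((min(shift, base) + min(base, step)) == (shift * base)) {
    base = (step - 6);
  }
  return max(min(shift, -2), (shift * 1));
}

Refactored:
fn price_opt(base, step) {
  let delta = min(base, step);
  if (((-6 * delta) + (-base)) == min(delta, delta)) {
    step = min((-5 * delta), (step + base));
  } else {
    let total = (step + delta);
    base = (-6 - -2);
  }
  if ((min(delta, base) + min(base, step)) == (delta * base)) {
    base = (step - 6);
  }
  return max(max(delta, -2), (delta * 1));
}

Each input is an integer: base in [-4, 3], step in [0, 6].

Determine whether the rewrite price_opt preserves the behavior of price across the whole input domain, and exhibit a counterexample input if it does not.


Take base=-4, step=0.
price: shift becomes -4; next (((-6 * shift) + (-base)) == min(shift, shift)) evaluates to false; next base becomes -4; next ((min(shift, base) + min(base, step)) == (shift * base)) evaluates to false; next final value -4
price_opt: delta becomes -4; next (((-6 * delta) + (-base)) == min(delta, delta)) evaluates to false; next total becomes -4; next base becomes -4; next ((min(delta, base) + min(base, step)) == (delta * base)) evaluates to false; next final value -2
-4 vs -2 — the two versions disagree here.
verdict: not equivalent; witness: base=-4, step=0


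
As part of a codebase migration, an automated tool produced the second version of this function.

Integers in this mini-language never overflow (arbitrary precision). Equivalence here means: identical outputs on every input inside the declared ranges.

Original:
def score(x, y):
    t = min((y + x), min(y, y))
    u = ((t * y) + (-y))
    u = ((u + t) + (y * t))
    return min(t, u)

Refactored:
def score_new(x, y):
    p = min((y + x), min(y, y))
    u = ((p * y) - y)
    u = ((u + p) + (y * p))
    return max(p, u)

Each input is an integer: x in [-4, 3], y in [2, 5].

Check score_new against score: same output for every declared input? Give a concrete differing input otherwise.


Run the pair on x=-4, y=2.
score: t = -2; u = -6; u = -12; return -12
score_new: p = -2; u = -6; u = -12; return -2
-12 and -2 differ, so these are not the same function on this domain.
verdict: not equivalent; witness: x=-4, y=2


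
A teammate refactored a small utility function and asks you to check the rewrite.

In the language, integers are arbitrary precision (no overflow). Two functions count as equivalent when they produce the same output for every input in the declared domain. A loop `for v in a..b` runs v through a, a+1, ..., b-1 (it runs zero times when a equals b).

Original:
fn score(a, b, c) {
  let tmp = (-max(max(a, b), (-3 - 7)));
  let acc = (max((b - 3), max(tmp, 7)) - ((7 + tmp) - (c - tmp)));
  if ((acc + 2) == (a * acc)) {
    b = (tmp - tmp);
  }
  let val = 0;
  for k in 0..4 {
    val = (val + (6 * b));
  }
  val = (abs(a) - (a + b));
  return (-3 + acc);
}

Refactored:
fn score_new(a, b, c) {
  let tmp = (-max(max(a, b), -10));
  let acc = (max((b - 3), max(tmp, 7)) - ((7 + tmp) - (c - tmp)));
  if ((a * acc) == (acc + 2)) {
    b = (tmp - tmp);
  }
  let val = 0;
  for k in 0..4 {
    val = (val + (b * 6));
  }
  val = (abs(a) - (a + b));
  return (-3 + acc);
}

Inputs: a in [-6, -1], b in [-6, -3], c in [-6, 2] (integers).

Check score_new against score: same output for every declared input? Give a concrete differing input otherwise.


Differences: constant usage differs; arithmetic usage differs — yet all 216 inputs agree.
verdict: equivalent


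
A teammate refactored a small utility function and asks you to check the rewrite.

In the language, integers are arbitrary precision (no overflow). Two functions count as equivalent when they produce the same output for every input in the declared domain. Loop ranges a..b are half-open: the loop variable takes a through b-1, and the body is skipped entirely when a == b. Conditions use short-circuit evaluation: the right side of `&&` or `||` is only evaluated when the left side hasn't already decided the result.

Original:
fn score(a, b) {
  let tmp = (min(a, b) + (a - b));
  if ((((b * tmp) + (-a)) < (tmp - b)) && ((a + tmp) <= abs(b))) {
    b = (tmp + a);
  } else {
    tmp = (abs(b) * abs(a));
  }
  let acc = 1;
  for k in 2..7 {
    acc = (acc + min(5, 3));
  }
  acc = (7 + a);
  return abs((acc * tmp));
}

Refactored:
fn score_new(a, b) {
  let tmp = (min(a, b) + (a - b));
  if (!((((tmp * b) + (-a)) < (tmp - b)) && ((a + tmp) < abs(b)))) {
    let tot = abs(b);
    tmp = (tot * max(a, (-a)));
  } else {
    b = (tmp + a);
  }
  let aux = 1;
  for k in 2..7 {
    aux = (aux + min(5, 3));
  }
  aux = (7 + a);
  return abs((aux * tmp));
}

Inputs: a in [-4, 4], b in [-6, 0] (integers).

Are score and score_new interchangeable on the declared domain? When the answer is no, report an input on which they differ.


Not equivalent: a=1, b=-2 separates them (8 vs 16).
score: tmp=1, then ((((b * tmp) + (-a)) < (tmp - b)) && ((a + tmp) <= abs(b))) is true, then b=2, then acc=1, then (k=2), then acc=4, then (k=3), then acc=7, then (k=4), then acc=10, then (k=5), then acc=13, then (k=6), then acc=16, then acc=8, then returns 8
score_new: tmp=1, then (!((((tmp * b) + (-a)) < (tmp - b)) && ((a + tmp) < abs(b)))) is true, then tot=2, then tmp=2, then aux=1, then (k=2), then aux=4, then (k=3), then aux=7, then (k=4), then aux=10, then (k=5), then aux=13, then (k=6), then aux=16, then aux=8, then returns 16
verdict: not equivalent; witness: a=1, b=-2


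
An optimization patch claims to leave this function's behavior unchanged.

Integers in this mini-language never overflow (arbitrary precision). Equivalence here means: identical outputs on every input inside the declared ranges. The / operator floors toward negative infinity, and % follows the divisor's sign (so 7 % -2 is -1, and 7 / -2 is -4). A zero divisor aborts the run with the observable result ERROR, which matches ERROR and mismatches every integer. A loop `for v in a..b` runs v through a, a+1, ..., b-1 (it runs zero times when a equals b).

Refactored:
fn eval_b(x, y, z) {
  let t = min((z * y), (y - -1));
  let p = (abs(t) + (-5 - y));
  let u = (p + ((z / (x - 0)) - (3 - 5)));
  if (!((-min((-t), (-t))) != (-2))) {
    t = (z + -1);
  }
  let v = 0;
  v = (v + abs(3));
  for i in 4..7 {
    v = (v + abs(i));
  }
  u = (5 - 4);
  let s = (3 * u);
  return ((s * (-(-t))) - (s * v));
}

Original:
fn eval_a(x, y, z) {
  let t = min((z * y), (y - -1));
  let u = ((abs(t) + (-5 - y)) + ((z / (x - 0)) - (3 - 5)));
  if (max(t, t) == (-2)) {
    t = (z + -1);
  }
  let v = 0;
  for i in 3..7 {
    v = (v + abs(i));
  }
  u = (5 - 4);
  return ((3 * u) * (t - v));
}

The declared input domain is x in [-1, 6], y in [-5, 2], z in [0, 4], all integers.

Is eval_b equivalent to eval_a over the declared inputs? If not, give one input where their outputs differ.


Although arithmetic usage differs; and constant usage differs; and min/max/abs usage differs; and local variable names differ; and comparison usage differs; and loop structure differs; and boolean connective usage differs; and statement counts differ, 320/320 inputs agree.
verdict: equivalent


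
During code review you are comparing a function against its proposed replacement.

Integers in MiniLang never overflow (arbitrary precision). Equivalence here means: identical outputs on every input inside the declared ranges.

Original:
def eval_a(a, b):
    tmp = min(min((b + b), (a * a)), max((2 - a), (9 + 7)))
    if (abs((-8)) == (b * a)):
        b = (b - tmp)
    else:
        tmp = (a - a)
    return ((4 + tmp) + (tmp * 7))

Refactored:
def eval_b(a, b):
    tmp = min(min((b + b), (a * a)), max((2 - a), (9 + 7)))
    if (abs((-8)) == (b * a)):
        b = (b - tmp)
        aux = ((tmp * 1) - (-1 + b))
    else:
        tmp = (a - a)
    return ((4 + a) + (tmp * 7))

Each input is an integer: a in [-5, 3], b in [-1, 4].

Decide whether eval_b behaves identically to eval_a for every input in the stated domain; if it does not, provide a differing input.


The rewrite breaks on a=-5, b=-1, where the results are 4 and -1.
eval_a: tmp := -2 | (abs((-8)) == (b * a)): false | tmp := 0 | result 4
eval_b: tmp := -2 | (abs((-8)) == (b * a)): false | tmp := 0 | result -1
verdict: not equivalent; witness: a=-5, b=-1


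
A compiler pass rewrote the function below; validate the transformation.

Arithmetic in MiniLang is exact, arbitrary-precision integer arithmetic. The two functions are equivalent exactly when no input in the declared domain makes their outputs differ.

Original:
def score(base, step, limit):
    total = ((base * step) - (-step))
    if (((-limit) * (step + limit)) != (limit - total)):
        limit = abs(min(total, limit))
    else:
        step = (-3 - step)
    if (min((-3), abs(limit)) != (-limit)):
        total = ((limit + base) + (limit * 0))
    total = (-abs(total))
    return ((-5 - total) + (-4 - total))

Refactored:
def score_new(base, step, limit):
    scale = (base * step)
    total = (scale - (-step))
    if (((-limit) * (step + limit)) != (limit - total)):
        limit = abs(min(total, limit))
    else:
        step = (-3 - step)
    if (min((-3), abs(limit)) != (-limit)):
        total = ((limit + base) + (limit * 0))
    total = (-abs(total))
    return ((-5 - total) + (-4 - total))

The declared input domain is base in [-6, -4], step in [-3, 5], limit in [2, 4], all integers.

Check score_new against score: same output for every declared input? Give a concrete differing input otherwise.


This is a faithful refactor — local variable names differ, and statement counts differ, but the computed results match everywhere.
Spot check at base=-6, step=1, limit=2 — score: total=-5, then (((-limit) * (step + limit)) != (limit - total)) is true, then limit=5, then (min((-3), abs(limit)) != (-limit)) is true, then total=-1, then total=-1, then returns -7. score_new: scale=-6, then total=-5, then (((-limit) * (step + limit)) != (limit - total)) is true, then limit=5, then (min((-3), abs(limit)) != (-limit)) is true, then total=-1, then total=-1, then returns -7. Both give -7.
Sweeping the whole domain (81 inputs) finds no disagreement.
verdict: equivalent


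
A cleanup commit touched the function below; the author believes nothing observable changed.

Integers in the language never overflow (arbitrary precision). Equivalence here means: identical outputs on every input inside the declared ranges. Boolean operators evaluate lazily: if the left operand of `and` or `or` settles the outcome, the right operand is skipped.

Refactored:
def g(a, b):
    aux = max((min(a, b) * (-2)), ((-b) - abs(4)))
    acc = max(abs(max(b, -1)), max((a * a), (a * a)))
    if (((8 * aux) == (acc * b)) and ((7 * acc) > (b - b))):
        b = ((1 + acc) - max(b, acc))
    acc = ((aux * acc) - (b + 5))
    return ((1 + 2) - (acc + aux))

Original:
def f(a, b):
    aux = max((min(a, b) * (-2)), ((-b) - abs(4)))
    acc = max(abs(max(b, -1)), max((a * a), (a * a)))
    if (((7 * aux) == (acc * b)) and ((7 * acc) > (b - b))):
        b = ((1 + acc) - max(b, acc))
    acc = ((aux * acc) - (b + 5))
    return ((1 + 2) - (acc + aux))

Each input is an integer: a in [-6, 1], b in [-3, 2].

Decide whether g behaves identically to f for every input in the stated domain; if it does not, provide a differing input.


Equivalent. The one real change (`7` became `8`) has no effect anywhere in the declared ranges.
Checked all 48 inputs in the declared domain: the outputs agree on every one.
Tracing a=-3, b=0: f: aux := 6 | acc := 9 | (((7 * aux) == (acc * b)) and ((7 * acc) > (b - b))): false | acc := 49 | result -52 | g: aux := 6 | acc := 9 | (((8 * aux) == (acc * b)) and ((7 * acc) > (b - b))): false | acc := 49 | result -52 — matching result -52.
verdict: equivalent


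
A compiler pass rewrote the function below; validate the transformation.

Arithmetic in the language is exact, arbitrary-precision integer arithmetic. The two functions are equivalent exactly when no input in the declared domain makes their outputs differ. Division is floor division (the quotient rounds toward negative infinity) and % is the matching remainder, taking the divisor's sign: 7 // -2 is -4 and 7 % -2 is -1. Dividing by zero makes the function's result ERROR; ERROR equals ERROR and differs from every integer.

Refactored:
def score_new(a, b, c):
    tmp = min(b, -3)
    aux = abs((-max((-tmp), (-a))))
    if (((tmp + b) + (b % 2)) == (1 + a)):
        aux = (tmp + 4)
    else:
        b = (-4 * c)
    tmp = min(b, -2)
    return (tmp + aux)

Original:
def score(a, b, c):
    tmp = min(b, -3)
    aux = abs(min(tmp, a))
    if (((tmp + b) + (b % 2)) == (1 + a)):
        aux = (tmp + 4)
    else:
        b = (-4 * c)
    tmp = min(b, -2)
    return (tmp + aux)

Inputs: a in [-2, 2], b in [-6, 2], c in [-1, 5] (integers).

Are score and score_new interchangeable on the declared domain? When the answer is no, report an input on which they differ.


Comparing the listings, the differences include: min/max/abs usage differs.
Tracing a=2, b=-5, c=0: score: tmp := -5 | aux := 5 | (((tmp + b) + (b % 2)) == (1 + a)): false | b := 0 | tmp := -2 | result 3 | score_new: tmp := -5 | aux := 5 | (((tmp + b) + (b % 2)) == (1 + a)): false | b := 0 | tmp := -2 | result 3 — matching result 3.
Sweeping the whole domain (315 inputs) finds no disagreement.
verdict: equivalent
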